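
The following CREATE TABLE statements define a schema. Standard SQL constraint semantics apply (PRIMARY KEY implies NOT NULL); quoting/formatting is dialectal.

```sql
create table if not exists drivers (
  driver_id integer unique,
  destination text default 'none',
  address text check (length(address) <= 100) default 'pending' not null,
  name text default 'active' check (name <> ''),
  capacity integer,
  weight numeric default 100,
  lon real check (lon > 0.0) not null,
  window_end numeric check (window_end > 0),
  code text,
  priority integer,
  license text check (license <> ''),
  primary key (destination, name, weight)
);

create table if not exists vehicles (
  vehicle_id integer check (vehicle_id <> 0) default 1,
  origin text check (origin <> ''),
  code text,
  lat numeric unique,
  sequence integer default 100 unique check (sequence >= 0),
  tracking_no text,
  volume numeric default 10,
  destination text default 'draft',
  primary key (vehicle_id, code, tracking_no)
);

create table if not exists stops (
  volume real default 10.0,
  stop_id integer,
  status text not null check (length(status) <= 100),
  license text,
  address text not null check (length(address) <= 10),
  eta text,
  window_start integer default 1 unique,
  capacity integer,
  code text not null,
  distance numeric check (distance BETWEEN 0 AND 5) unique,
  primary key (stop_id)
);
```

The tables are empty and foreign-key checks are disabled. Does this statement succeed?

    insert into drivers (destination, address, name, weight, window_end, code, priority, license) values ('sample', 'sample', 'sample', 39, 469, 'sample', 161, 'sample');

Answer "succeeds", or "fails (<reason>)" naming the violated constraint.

lon is omitted from the column list and has no DEFAULT, so it would receive NULL.
But lon is declared NOT NULL.

fails (NOT NULL on lon)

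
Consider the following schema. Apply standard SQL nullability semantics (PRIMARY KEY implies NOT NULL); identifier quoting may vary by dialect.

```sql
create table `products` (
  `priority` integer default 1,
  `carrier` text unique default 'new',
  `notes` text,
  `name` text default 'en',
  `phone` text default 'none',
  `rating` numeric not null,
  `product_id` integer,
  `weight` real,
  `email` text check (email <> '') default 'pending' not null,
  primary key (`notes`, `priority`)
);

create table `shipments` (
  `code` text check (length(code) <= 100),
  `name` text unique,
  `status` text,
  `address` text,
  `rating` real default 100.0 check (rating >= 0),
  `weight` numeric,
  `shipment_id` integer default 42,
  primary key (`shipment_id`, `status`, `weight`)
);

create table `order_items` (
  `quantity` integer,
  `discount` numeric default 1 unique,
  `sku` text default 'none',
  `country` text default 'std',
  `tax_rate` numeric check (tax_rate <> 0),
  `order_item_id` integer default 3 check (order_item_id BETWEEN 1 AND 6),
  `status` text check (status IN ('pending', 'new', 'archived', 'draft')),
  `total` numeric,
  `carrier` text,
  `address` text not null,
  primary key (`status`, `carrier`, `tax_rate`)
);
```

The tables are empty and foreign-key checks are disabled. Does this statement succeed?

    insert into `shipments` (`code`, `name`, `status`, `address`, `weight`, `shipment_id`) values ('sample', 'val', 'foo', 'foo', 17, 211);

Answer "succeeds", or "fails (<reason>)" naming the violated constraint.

NOT NULL columns: shipment_id is supplied; status is supplied; weight is supplied.
CHECK constraints: 'sample' satisfies (length(code) <= 100).
No constraint is violated.

succeeds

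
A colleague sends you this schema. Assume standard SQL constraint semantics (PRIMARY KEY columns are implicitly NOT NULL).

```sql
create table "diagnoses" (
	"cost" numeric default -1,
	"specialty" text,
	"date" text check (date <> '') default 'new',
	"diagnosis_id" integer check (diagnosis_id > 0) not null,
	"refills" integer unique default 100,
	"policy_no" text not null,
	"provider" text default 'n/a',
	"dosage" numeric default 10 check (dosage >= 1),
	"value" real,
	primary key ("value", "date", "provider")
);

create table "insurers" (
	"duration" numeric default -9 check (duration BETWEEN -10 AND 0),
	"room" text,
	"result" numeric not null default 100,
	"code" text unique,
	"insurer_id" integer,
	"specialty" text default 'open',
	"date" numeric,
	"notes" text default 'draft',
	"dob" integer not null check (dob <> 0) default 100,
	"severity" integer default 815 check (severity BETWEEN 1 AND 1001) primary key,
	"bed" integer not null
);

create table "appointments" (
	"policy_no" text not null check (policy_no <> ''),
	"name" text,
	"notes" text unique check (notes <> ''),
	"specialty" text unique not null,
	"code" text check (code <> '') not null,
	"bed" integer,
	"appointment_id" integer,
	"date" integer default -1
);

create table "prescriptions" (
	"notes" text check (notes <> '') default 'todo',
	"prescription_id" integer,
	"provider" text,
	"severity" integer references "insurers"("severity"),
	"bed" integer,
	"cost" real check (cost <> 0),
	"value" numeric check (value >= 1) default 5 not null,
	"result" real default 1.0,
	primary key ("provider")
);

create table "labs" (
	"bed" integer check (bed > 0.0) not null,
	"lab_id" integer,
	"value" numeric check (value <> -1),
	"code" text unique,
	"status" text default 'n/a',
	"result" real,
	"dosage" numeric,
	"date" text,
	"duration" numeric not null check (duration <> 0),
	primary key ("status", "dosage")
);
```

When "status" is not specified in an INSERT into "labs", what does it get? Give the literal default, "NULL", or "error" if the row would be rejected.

status has an explicit DEFAULT 'n/a'.
When the column is omitted from an INSERT, that default is used.

'n/a'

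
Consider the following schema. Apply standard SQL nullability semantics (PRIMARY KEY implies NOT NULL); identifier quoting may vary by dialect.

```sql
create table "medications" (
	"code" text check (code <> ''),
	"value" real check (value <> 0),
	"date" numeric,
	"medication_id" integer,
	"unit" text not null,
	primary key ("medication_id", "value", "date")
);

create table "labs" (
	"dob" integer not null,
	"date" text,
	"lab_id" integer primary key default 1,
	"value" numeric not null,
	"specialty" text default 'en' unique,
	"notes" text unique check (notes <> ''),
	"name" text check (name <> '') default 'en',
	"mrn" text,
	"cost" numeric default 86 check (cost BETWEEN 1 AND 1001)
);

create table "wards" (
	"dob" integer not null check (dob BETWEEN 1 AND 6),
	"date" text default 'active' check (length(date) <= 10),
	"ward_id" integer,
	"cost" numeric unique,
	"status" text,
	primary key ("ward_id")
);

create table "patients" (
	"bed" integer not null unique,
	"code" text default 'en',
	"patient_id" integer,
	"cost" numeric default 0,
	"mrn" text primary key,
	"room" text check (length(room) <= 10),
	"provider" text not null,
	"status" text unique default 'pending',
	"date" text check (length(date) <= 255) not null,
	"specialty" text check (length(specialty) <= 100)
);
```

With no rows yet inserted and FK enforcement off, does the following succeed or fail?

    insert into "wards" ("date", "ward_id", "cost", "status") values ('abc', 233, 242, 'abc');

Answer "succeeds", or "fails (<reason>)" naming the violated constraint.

dob is omitted from the column list and has no DEFAULT, so it would receive NULL.
But dob is declared NOT NULL.

fails (NOT NULL on dob)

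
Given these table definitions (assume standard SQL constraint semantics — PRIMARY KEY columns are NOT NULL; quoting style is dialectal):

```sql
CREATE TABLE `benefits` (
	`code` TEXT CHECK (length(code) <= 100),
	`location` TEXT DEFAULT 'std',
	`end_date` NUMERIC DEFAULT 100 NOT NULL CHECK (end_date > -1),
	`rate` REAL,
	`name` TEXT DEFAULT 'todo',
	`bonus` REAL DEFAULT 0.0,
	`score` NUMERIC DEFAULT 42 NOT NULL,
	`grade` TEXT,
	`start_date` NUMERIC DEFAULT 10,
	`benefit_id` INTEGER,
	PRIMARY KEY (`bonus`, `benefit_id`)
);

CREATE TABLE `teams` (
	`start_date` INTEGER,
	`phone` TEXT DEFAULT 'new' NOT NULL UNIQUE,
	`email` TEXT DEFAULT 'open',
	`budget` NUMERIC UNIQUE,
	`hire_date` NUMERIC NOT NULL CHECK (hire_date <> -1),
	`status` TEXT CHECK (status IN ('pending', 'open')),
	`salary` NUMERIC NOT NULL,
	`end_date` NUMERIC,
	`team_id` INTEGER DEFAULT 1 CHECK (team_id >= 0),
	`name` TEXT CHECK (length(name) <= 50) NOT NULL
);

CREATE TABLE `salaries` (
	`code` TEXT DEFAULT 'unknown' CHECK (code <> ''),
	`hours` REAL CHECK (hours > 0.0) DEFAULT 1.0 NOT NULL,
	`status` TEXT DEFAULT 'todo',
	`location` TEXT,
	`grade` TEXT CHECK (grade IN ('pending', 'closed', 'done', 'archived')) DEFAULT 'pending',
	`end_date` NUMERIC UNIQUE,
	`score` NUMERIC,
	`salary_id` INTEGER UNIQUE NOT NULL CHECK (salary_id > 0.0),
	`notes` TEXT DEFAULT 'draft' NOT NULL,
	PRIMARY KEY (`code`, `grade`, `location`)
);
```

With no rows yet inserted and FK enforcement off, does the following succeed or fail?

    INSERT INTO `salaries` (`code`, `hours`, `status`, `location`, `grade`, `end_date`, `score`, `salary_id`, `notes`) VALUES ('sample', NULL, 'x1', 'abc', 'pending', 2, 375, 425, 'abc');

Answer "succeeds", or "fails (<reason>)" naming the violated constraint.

hours is explicitly set to NULL, but hours is declared NOT NULL.

fails (NOT NULL on hours)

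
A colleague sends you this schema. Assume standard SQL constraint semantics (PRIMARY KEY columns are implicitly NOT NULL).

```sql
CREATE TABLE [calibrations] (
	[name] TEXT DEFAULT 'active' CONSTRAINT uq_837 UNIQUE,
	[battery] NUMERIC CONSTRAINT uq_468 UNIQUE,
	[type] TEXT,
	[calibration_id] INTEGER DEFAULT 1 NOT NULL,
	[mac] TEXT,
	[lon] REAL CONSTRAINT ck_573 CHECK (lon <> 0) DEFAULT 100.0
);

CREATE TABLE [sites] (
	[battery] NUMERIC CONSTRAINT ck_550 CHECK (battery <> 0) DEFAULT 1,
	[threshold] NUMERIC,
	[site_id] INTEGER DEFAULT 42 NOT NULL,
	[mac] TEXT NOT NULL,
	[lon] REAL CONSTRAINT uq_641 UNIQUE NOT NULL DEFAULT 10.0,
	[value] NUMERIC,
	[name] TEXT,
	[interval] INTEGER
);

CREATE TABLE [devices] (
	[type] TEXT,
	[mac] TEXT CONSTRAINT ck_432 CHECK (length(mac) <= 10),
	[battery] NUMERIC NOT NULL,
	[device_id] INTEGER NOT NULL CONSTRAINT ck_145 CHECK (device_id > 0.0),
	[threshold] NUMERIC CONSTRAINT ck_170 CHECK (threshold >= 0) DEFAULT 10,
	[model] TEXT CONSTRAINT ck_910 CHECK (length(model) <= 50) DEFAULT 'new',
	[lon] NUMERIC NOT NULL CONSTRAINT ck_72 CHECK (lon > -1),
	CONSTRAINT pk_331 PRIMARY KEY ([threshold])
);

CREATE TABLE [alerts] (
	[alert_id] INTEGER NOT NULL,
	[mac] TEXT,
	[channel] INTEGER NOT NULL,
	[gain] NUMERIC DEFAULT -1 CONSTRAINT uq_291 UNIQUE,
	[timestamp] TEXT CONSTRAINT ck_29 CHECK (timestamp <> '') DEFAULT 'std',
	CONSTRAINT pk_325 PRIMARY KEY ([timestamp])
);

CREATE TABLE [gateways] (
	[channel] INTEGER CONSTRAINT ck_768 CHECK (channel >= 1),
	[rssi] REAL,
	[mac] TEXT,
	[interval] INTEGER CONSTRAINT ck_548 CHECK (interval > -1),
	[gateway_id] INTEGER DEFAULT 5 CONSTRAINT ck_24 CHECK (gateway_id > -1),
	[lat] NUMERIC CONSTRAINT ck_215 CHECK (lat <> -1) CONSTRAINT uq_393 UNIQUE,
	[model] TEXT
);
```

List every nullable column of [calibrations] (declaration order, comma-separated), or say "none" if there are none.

- name: UNIQUE does not imply NOT NULL → nullable.
- battery: UNIQUE does not imply NOT NULL → nullable.
- type: no NOT NULL constraint applies → nullable.
- calibration_id: declared NOT NULL → not nullable.
- mac: no NOT NULL constraint applies → nullable.
- lon: CHECK does not forbid NULL (a CHECK constraint passes when its expression is NULL) → nullable.

name, battery, type, mac, lon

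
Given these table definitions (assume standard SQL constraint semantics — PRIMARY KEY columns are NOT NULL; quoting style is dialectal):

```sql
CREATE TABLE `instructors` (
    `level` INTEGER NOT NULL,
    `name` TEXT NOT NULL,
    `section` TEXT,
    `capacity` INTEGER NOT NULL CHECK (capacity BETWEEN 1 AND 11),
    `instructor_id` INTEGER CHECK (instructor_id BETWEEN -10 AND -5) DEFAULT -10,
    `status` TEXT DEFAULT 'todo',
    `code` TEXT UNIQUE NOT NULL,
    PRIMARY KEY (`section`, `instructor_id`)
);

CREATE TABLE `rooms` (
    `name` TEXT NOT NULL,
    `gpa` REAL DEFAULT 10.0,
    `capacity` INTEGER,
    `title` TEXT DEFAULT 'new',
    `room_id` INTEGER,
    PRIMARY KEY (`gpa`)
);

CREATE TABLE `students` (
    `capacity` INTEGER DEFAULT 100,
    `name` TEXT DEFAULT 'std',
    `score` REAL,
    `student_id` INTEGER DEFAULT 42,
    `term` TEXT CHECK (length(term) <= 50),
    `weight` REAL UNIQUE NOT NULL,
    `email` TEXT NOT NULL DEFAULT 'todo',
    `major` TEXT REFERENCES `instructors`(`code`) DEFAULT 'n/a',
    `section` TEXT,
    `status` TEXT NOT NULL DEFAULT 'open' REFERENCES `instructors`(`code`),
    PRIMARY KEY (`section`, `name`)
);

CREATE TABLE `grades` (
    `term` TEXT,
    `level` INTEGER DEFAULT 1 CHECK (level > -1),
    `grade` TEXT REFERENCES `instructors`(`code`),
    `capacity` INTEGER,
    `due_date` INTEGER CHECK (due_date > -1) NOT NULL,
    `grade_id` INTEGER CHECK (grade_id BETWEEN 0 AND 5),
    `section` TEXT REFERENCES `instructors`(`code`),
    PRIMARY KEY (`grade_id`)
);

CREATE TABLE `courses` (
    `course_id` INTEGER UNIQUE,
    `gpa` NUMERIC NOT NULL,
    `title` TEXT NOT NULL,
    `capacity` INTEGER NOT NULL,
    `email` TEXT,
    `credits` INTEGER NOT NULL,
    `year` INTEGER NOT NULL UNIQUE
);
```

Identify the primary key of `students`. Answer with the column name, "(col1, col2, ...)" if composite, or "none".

A table-level PRIMARY KEY clause names 2 columns: section, name.
This is a composite key — the combination is unique, not each column individually.

(section, name)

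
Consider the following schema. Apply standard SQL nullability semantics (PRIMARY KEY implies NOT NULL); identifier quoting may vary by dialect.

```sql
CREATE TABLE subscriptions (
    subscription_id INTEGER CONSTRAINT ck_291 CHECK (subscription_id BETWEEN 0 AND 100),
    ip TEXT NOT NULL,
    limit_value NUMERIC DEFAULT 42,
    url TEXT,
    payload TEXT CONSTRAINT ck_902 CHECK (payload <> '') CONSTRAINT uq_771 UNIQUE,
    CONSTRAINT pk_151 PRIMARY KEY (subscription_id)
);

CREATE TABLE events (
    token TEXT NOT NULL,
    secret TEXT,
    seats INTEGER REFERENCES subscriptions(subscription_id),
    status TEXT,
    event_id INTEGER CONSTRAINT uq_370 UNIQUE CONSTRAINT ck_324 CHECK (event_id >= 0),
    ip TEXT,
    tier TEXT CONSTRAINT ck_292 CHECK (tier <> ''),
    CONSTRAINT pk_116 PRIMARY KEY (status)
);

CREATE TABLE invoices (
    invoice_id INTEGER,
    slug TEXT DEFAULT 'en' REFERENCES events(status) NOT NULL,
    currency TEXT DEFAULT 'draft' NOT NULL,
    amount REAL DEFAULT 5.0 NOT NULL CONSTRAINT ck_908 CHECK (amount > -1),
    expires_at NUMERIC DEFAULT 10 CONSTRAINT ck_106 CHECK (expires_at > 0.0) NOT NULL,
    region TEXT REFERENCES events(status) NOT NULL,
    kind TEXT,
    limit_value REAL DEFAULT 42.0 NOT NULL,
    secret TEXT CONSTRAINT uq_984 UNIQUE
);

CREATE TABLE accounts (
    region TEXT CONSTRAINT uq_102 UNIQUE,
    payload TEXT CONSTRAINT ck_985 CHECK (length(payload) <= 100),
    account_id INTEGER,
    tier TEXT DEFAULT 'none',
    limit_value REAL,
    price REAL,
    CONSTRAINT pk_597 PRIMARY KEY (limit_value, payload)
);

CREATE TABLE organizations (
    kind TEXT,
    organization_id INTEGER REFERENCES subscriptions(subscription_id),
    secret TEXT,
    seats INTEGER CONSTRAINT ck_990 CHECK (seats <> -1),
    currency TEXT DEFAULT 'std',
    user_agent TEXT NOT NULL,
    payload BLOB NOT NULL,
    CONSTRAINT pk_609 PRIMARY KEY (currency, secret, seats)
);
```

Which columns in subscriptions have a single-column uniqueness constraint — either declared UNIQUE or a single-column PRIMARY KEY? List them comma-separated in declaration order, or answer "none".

- subscription_id: single-column PRIMARY KEY → unique.
- ip: no UNIQUE or single-column PK constraint.
- limit_value: no UNIQUE or single-column PK constraint.
- url: no UNIQUE or single-column PK constraint.
- payload: declared UNIQUE → unique.

subscription_id, payload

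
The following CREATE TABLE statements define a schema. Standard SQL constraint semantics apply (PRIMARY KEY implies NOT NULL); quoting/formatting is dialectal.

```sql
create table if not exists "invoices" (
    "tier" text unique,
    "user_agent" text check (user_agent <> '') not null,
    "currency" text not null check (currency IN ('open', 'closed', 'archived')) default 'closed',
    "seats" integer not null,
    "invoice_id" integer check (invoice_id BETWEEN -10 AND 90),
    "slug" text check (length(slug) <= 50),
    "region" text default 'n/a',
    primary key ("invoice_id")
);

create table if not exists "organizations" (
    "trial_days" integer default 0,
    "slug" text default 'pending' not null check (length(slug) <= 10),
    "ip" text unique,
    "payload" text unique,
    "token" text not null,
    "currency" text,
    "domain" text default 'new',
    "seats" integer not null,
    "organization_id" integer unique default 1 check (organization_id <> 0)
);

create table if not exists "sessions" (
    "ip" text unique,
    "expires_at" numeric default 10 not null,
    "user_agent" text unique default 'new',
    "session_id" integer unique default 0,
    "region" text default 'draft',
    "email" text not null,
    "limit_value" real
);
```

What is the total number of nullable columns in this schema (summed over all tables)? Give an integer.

14

invoices: 3 nullable (tier, slug, region — PK (invoice_id) and explicit NOT NULL columns excluded).
organizations: 6 nullable (trial_days, ip, payload, currency, domain, organization_id — PK none and explicit NOT NULL columns excluded).
sessions: 5 nullable (ip, user_agent, session_id, region, limit_value — PK none and explicit NOT NULL columns excluded).
Total: 3 + 6 + 5 = 14.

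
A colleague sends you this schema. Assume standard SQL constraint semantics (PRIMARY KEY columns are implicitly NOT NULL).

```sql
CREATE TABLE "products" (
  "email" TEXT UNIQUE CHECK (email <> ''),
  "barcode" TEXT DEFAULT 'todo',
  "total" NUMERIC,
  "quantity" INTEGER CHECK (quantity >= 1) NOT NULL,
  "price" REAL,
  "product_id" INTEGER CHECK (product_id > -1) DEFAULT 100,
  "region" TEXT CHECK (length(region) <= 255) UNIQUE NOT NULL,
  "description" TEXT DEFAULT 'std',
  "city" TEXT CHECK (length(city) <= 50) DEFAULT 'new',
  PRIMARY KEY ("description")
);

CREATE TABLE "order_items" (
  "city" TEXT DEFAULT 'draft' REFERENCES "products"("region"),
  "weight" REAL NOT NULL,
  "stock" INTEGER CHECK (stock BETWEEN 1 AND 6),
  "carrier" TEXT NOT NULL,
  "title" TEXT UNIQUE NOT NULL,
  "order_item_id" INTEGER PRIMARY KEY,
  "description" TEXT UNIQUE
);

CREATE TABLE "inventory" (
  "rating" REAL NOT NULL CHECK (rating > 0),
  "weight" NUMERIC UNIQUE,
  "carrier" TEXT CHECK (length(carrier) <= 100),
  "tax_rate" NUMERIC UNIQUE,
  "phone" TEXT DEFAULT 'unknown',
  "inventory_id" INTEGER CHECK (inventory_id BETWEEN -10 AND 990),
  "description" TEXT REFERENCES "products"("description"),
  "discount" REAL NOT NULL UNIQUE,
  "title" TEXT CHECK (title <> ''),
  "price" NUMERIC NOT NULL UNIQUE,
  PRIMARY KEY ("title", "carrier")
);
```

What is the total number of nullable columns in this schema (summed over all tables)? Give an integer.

products: 6 nullable (email, barcode, total, price, product_id, city — PK (description) and explicit NOT NULL columns excluded).
order_items: 3 nullable (city, stock, description — PK (order_item_id) and explicit NOT NULL columns excluded).
inventory: 5 nullable (weight, tax_rate, phone, inventory_id, description — PK (title, carrier) and explicit NOT NULL columns excluded).
Total: 6 + 3 + 5 = 14.

14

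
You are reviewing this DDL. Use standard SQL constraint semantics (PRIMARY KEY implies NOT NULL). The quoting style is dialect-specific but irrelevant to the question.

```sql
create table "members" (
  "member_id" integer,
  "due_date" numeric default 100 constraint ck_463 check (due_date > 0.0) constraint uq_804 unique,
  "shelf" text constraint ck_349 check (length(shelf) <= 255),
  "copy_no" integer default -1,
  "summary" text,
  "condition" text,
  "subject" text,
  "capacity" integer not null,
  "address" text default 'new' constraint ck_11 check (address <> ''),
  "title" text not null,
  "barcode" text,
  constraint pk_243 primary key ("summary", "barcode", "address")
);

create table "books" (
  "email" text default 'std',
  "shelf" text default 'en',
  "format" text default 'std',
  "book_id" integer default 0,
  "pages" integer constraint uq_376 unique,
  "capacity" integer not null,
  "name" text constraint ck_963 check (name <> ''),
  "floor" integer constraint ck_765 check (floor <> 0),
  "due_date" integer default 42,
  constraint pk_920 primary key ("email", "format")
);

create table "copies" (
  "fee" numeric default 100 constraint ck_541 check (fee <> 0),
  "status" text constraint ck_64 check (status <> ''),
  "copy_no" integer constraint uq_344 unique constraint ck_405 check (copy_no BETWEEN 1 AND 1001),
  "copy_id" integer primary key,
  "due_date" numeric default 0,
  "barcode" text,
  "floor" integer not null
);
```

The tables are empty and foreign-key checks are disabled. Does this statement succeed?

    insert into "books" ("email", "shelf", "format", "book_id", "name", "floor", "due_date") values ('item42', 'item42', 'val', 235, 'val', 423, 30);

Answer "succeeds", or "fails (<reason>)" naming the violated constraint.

capacity is omitted from the column list and has no DEFAULT, so it would receive NULL.
But capacity is declared NOT NULL.

fails (NOT NULL on capacity)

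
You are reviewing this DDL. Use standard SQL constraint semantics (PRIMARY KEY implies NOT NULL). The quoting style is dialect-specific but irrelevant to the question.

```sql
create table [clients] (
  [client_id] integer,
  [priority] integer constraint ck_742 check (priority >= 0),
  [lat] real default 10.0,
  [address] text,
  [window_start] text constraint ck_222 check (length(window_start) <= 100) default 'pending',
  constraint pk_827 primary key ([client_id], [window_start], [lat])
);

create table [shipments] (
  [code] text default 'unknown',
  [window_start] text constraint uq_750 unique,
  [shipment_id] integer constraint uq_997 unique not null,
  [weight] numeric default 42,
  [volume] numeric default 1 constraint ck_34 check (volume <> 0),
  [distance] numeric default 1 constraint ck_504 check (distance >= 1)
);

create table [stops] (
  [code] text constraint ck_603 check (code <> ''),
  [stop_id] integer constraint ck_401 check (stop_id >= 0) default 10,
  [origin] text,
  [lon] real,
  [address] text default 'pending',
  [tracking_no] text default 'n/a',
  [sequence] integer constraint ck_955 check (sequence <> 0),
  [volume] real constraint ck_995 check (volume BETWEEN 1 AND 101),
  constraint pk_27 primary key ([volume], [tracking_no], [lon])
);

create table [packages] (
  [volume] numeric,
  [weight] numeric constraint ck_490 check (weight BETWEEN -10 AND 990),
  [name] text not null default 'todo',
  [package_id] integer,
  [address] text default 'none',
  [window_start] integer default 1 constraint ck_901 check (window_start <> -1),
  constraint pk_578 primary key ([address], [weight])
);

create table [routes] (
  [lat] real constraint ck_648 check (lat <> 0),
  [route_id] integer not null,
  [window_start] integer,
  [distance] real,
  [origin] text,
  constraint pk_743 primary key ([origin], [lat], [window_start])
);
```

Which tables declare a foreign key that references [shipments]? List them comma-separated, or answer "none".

none

No REFERENCES clause anywhere in the schema names shipments.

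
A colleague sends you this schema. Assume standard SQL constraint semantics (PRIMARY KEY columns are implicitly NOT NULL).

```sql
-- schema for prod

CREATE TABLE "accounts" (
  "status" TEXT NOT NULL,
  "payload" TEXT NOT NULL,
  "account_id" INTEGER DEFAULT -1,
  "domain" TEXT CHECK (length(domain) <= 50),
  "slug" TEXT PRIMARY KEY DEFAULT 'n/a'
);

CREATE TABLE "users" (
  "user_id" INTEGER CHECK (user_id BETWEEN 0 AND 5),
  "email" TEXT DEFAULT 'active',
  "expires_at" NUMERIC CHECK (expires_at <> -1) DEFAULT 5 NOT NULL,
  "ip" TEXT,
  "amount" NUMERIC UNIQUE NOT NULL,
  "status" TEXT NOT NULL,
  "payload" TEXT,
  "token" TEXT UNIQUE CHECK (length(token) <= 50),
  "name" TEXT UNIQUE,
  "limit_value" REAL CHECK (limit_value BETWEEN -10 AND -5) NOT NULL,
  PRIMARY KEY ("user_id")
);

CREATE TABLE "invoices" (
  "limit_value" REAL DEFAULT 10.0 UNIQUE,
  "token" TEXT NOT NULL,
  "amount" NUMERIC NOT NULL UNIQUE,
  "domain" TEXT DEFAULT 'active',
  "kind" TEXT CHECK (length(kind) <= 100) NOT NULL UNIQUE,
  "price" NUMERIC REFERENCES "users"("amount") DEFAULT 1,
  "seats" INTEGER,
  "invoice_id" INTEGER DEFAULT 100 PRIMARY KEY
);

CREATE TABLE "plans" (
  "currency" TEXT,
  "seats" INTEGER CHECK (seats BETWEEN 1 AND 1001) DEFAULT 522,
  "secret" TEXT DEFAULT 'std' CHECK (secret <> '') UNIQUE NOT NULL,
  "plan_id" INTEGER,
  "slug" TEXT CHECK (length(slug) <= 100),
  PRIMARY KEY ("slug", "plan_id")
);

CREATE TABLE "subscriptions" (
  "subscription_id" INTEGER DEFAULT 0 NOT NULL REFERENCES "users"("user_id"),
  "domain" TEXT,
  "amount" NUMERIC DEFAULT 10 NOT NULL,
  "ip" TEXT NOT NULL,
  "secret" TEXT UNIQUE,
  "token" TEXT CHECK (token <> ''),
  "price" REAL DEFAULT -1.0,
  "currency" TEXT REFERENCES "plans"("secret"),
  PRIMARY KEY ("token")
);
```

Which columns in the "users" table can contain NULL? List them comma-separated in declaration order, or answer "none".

- user_id: part of the PRIMARY KEY, which implies NOT NULL → not nullable.
- email: DEFAULT only fills an omitted column; an explicit NULL is still allowed → nullable.
- expires_at: declared NOT NULL → not nullable.
- ip: no NOT NULL constraint applies → nullable.
- amount: declared NOT NULL → not nullable.
- status: declared NOT NULL → not nullable.
- payload: no NOT NULL constraint applies → nullable.
- token: CHECK does not forbid NULL (a CHECK constraint passes when its expression is NULL) → nullable.
- name: UNIQUE does not imply NOT NULL → nullable.
- limit_value: declared NOT NULL → not nullable.

email, ip, payload, token, name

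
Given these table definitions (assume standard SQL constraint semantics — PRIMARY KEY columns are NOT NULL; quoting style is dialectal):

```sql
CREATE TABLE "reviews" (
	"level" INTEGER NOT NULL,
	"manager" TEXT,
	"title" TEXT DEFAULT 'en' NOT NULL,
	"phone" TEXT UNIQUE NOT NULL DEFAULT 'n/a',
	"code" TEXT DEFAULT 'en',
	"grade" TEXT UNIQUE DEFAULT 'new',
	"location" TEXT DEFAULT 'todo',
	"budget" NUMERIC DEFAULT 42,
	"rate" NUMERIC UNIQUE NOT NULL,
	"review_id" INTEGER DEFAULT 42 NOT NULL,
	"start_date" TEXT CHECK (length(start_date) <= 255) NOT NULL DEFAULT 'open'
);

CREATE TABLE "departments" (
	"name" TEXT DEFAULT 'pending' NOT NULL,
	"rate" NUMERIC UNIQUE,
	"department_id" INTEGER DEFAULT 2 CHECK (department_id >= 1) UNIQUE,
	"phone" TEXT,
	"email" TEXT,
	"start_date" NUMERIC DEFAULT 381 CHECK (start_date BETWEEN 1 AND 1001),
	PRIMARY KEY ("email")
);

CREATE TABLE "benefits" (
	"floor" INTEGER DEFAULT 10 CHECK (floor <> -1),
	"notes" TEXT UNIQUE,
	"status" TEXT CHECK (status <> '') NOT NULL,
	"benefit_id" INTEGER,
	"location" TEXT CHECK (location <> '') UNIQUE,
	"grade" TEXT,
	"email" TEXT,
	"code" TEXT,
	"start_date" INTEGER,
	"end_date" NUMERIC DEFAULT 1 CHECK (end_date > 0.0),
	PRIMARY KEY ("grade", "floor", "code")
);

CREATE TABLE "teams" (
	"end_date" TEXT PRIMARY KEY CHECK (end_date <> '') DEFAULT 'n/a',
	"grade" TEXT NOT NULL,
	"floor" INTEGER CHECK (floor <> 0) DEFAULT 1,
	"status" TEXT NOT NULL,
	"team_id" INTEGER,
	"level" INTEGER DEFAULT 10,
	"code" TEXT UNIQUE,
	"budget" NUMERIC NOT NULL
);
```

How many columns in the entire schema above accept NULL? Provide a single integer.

19

reviews: 5 nullable (manager, code, grade, location, budget — PK none and explicit NOT NULL columns excluded).
departments: 4 nullable (rate, department_id, phone, start_date — PK (email) and explicit NOT NULL columns excluded).
benefits: 6 nullable (notes, benefit_id, location, email, start_date, end_date — PK (grade, floor, code) and explicit NOT NULL columns excluded).
teams: 4 nullable (floor, team_id, level, code — PK (end_date) and explicit NOT NULL columns excluded).
Total: 5 + 4 + 6 + 4 = 19.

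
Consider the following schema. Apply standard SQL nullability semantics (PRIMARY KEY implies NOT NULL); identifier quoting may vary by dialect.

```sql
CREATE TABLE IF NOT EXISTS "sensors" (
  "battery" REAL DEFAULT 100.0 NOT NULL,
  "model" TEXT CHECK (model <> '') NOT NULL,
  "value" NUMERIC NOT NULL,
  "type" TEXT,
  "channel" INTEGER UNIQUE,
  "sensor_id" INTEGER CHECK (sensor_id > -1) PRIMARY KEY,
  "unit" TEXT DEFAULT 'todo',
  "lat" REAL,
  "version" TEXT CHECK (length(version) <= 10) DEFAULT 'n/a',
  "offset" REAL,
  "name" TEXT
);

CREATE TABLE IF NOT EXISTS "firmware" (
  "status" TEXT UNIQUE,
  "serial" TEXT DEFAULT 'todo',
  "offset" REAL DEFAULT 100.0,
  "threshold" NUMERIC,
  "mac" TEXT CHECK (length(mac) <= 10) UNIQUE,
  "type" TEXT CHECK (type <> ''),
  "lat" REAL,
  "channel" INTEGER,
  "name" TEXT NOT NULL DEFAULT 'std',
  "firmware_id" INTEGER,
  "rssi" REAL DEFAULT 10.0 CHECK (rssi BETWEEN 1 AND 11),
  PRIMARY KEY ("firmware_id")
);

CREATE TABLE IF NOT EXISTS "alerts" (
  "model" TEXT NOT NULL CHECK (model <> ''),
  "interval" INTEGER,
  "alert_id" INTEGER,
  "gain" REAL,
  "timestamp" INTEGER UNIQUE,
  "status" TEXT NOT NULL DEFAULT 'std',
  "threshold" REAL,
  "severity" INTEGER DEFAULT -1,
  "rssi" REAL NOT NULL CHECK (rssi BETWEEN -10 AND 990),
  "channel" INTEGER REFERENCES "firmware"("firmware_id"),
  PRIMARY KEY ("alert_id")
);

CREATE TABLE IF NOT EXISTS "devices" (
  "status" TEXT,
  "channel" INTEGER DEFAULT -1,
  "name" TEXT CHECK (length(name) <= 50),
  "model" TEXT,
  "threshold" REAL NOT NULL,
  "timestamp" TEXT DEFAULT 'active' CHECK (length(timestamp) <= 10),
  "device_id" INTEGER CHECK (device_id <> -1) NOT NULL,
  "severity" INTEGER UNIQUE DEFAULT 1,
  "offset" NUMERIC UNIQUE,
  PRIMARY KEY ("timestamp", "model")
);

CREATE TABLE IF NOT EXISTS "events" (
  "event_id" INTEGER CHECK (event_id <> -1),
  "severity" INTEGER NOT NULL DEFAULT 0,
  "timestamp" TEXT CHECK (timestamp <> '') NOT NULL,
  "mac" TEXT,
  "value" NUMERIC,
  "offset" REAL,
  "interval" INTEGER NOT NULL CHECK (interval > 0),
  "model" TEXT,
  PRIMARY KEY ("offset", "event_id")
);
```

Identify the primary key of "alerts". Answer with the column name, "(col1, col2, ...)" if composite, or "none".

alert_id

alert_id is declared PRIMARY KEY as a table-level PRIMARY KEY clause.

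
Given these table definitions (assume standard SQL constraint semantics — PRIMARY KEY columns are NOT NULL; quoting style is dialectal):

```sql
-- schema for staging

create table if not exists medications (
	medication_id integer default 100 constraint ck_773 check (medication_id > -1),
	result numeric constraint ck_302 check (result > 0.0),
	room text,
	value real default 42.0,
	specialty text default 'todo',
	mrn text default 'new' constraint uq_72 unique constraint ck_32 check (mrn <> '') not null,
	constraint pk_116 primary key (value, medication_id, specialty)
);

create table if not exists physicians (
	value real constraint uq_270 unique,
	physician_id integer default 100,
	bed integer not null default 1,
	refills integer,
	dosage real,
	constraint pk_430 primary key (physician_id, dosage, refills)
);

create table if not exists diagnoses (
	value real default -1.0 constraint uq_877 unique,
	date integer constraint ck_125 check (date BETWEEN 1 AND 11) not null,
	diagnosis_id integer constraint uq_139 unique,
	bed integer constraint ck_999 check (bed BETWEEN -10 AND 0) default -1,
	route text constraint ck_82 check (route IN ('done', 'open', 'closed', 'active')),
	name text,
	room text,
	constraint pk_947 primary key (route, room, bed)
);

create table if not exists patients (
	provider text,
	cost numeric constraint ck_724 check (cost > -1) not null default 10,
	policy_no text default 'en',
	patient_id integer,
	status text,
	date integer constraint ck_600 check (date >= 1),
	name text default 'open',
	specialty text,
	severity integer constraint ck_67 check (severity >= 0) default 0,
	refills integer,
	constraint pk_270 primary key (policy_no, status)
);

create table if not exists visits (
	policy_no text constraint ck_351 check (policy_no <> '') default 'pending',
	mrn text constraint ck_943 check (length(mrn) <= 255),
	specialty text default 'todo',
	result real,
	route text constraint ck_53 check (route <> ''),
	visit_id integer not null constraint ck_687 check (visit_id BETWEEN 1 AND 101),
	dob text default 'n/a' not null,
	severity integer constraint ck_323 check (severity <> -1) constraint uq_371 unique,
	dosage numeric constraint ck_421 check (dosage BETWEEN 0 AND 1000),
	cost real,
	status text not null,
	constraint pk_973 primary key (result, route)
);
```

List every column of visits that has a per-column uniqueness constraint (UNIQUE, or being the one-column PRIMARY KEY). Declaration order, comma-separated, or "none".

severity

- policy_no: no UNIQUE or single-column PK constraint.
- mrn: no UNIQUE or single-column PK constraint.
- specialty: no UNIQUE or single-column PK constraint.
- result: part of a composite PRIMARY KEY — only the tuple is unique, not this column on its own.
- route: part of a composite PRIMARY KEY — only the tuple is unique, not this column on its own.
- visit_id: no UNIQUE or single-column PK constraint.
- dob: no UNIQUE or single-column PK constraint.
- severity: declared UNIQUE → unique.
- dosage: no UNIQUE or single-column PK constraint.
- cost: no UNIQUE or single-column PK constraint.
- status: no UNIQUE or single-column PK constraint.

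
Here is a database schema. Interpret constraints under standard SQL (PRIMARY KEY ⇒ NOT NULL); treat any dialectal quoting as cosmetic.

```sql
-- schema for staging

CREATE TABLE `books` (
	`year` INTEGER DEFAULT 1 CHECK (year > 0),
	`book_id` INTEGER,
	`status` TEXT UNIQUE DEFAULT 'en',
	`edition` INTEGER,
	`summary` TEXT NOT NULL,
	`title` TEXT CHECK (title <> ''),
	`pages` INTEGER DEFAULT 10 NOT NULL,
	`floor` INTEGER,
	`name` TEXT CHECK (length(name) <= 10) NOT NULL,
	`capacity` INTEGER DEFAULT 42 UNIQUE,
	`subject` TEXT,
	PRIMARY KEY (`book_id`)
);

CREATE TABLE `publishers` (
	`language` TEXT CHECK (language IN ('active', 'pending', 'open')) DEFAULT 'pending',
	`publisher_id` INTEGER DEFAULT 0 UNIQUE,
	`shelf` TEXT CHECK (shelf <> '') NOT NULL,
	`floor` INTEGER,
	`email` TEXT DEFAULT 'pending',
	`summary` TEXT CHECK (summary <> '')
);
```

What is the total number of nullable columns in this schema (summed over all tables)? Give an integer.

books: 7 nullable (year, status, edition, title, floor, capacity, subject — PK (book_id) and explicit NOT NULL columns excluded).
publishers: 5 nullable (language, publisher_id, floor, email, summary — PK none and explicit NOT NULL columns excluded).
Total: 7 + 5 = 12.

12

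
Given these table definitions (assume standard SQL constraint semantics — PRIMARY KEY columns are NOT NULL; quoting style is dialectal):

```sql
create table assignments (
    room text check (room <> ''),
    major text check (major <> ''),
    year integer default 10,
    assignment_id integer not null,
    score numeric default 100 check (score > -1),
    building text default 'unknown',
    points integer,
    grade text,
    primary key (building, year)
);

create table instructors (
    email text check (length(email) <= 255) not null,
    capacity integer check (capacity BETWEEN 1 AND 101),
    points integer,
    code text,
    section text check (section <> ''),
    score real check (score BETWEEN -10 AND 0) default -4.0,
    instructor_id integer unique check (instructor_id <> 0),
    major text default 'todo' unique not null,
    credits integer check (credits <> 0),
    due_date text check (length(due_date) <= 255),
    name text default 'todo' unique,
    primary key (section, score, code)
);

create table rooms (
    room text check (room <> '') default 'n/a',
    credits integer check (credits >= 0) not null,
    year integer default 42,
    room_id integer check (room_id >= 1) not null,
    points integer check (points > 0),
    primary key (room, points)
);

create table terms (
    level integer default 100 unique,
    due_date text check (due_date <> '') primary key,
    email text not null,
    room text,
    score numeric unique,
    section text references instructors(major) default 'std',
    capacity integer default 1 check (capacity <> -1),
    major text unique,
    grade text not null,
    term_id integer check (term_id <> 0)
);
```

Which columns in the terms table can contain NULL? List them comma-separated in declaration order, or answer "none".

- level: UNIQUE does not imply NOT NULL → nullable.
- due_date: part of the PRIMARY KEY, which implies NOT NULL → not nullable.
- email: declared NOT NULL → not nullable.
- room: no NOT NULL constraint applies → nullable.
- score: UNIQUE does not imply NOT NULL → nullable.
- section: a foreign key column may be NULL unless separately constrained → nullable.
- capacity: CHECK does not forbid NULL (a CHECK constraint passes when its expression is NULL) → nullable.
- major: UNIQUE does not imply NOT NULL → nullable.
- grade: declared NOT NULL → not nullable.
- term_id: CHECK does not forbid NULL (a CHECK constraint passes when its expression is NULL) → nullable.

level, room, score, section, capacity, major, term_id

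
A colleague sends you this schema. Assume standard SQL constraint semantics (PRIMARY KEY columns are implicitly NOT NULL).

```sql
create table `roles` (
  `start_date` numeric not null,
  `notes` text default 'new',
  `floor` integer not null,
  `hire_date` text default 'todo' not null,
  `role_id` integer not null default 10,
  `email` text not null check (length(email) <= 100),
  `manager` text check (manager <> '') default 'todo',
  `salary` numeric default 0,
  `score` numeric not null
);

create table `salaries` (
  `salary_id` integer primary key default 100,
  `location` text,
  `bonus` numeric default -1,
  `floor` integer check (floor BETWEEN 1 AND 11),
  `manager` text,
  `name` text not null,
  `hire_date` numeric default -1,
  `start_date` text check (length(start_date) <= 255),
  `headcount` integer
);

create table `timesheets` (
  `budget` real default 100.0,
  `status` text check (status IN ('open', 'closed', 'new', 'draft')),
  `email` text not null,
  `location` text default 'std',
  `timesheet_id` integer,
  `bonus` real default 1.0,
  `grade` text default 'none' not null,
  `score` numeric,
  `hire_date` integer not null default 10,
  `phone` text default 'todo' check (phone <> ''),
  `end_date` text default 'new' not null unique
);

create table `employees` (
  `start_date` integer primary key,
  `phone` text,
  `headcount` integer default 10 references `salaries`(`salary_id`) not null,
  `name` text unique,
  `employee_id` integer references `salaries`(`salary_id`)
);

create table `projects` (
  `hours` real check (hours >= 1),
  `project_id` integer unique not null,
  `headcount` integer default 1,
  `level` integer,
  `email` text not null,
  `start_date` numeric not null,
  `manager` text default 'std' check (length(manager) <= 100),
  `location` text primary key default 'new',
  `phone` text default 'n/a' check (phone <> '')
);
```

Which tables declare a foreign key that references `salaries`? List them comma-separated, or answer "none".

employees

- employees.headcount references salaries(salary_id).
- employees.employee_id references salaries(salary_id).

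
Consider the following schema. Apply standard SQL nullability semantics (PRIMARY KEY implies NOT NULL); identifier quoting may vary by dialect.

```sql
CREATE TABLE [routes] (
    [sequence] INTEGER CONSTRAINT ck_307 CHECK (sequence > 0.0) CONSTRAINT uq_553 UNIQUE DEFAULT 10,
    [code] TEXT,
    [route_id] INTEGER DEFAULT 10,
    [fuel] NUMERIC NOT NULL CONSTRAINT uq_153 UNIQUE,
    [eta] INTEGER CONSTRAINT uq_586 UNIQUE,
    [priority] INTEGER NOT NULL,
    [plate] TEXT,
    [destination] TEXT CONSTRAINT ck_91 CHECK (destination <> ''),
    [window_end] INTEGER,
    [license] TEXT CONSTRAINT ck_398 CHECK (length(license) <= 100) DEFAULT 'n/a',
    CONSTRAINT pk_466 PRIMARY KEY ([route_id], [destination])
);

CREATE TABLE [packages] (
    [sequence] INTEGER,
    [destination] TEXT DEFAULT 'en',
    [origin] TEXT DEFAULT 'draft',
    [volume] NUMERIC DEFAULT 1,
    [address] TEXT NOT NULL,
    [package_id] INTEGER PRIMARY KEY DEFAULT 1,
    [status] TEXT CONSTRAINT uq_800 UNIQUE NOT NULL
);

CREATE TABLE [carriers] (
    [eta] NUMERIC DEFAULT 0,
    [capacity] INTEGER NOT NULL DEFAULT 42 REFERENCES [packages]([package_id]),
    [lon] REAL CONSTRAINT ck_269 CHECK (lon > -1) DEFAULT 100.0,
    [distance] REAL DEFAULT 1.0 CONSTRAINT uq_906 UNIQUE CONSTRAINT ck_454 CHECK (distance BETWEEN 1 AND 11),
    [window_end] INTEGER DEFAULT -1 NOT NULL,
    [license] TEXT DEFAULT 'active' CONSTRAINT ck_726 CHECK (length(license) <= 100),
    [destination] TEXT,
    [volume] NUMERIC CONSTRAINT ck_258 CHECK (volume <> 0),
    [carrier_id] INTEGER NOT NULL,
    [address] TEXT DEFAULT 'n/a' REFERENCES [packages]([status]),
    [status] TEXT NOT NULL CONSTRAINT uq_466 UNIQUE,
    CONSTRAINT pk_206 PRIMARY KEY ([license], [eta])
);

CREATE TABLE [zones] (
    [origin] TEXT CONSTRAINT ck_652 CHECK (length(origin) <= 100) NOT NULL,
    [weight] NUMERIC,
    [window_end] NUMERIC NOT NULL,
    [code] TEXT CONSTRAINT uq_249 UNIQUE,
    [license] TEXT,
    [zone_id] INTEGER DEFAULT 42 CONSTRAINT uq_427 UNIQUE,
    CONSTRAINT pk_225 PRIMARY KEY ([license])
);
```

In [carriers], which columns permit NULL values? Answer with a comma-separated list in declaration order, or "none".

lon, distance, destination, volume, address

- eta: part of the PRIMARY KEY, which implies NOT NULL → not nullable.
- capacity: declared NOT NULL → not nullable.
- lon: CHECK does not forbid NULL (a CHECK constraint passes when its expression is NULL) → nullable.
- distance: CHECK does not forbid NULL (a CHECK constraint passes when its expression is NULL) → nullable.
- window_end: declared NOT NULL → not nullable.
- license: part of the PRIMARY KEY, which implies NOT NULL → not nullable.
- destination: no NOT NULL constraint applies → nullable.
- volume: CHECK does not forbid NULL (a CHECK constraint passes when its expression is NULL) → nullable.
- carrier_id: declared NOT NULL → not nullable.
- address: a foreign key column may be NULL unless separately constrained → nullable.
- status: declared NOT NULL → not nullable.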